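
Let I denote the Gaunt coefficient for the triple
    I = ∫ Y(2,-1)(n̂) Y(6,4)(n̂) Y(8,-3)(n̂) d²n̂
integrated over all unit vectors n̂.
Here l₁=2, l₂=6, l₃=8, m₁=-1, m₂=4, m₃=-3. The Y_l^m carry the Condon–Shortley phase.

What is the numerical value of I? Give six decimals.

Checks pass: Σm=0; 16 even; l₃=8∈[4,8].
(2·2+1)(2·6+1)(2·8+1) = 1105
Δ: 0! 4! 12! / 17! → 1/30940
sum: t=0:+1/2073600 = 1/2073600
3j²(2 6 8; 0 0 0) = Δ·Π!·Σ² = 28/1105  (sign +1)
sum: t=0:+1/43545600 = 1/43545600
3j²(2 6 8; -1 4 -3) = Δ·Π!·Σ² = 11/3094  (sign -1)
combine: 4πI² = 1105·28/1105·11/3094 = 22/221
take √, sign -1: I = -0.08900415

-0.089004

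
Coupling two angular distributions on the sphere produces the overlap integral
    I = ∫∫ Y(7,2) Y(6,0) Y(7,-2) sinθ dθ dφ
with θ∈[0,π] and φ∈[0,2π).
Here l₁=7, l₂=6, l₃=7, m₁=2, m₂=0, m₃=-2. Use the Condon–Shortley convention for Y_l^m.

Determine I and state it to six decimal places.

m-sum 0 ✓  L=20 even ✓  1≤7≤13 ✓
Π(2lᵢ+1) = 15×13×15 = 2925
triangle coeff Δ(7,6,7) = 1/2444321880
Σ_t [0,6]: t=0:+1/2612736000 t=1:−1/20736000 t=2:+1/1658880 t=3:−1/746496 t=4:+1/1658880 t=5:−1/20736000 t=6:+1/2612736000 = -1/4354560
(3j)²=1000/138567 [(7 6 7; 0 0 0)], sign=+1
Σ_t [0,5]: t=0:+1/373248000 t=1:−1/8294400 t=2:+1/1658880 t=3:−1/1866240 t=4:+1/11612160 t=5:−1/580608000 = 1/29859840
(3j)²=125/277134 [(7 6 7; 2 0 -2)], sign=-1
⇒ 4πI² = 1562500/164109517
I = (-1)√(1562500/164109517/(4π)) = -0.02752569

-0.027526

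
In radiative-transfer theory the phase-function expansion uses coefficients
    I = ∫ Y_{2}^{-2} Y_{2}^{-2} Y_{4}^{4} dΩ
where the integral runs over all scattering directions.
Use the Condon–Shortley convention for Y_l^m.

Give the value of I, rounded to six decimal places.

Checks pass: Σm=0; 8 even; l₃=4∈[0,4].
(2·2+1)(2·2+1)(2·4+1) = 225
Δ: 0! 4! 4! / 9! → 1/630
sum: t=0:+1/16 = 1/16
3j²(2 2 4; 0 0 0) = Δ·Π!·Σ² = 2/35  (sign +1)
sum: t=0:+1/576 = 1/576
3j²(2 2 4; -2 -2 4) = Δ·Π!·Σ² = 1/9  (sign +1)
combine: 4πI² = 225·2/35·1/9 = 10/7
take √, sign +1: I = 0.33716777

0.337168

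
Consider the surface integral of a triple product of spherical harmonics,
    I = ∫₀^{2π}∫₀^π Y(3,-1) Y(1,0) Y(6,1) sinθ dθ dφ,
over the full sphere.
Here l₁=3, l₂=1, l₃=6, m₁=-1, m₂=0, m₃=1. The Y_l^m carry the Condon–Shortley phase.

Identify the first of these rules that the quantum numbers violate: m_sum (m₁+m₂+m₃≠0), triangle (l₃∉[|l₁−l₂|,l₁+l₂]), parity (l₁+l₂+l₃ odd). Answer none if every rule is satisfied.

azimuthal sum: -1 + 0 + 1 = 0  ✓
2 ≤ 6 ≤ 4 (triangle on l)  ✗
L = 3 + 1 + 6 = 10 (even)

triangle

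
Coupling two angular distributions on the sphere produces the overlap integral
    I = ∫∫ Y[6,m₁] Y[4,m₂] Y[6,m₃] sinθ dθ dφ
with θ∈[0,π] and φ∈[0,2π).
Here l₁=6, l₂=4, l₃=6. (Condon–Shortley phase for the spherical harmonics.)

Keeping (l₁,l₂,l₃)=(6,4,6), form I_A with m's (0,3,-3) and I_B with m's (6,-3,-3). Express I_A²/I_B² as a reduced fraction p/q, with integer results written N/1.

28/33

Same 6,4,6: normalisation and zero-m 3j drop out of the ratio.
A: Δ: 4! 8! 4! / 17! → 1/15315300; sum: t=3:−1/103680 t=4:+1/207360 = -1/207360; 3j²(6 4 6; 0 3 -3) = Δ·Π!·Σ² = 21/2431  (sign +1)
B: Δ: 4! 8! 4! / 17! → 1/15315300; sum: t=0:+1/5806080 = 1/5806080; 3j²(6 4 6; 6 -3 -3) = Δ·Π!·Σ² = 9/884  (sign -1)
I_A²/I_B² = (21/2431)/(9/884) = 28/33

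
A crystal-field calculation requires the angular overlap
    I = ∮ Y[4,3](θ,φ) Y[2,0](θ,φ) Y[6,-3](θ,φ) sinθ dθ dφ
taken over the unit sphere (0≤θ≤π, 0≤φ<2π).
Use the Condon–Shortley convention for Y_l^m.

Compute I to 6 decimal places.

m-sum 0 ✓  L=12 even ✓  2≤6≤6 ✓
Π(2lᵢ+1) = 9×5×13 = 585
triangle coeff Δ(4,2,6) = 1/6435
Σ_t [0,0]: t=0:+1/2304 = 1/2304
(3j)²=5/143 [(4 2 6; 0 0 0)], sign=+1
Σ_t [0,0]: t=0:+1/20160 = 1/20160
(3j)²=12/715 [(4 2 6; 3 0 -3)], sign=-1
⇒ 4πI² = 540/1573
I = (-1)√(540/1573/(4π)) = -0.16528277

-0.165283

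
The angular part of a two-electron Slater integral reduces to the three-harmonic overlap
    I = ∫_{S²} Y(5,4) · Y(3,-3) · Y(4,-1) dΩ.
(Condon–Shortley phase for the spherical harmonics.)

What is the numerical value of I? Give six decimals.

Rules hold: Σm=0, L=12 even, 2≤4≤8.
N = 11·7·9 = 693
Δ = 4!·6!·2!/13! = 1/180180
Racah Σ t=1..3: t=1:−1/576 t=2:+1/144 t=3:−1/576 = 1/288
⇒ 3j(5 3 4; 0 0 0)² = 20/1001, sgn +1
Racah Σ t=0..0: t=0:+1/5760 = 1/5760
⇒ 3j(5 3 4; 4 -3 -1)² = 9/286, sgn -1
4πI² = N·(3j₀)²·(3jₘ)² = 810/1859
I = -1·√(0.435718/4π) = -0.18620781

-0.186208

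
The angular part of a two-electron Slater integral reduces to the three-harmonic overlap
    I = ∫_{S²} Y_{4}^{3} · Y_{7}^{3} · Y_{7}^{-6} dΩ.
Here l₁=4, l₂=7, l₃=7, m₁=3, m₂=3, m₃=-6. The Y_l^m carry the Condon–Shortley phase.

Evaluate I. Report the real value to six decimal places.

-0.148484

Checks pass: Σm=0; 18 even; l₃=7∈[3,11].
(2·4+1)(2·7+1)(2·7+1) = 2025
Δ: 4! 4! 10! / 19! → 1/58198140
sum: t=0:+1/17418240 t=1:−1/622080 t=2:+1/230400 t=3:−1/622080 t=4:+1/17418240 = 1/806400
3j²(4 7 7; 0 0 0) = Δ·Π!·Σ² = 2268/230945  (sign -1)
sum: t=0:+1/522547200 t=1:−1/52254720 = -1/58060800
3j²(4 7 7; 3 3 -6) = Δ·Π!·Σ² = 9/646  (sign +1)
combine: 4πI² = 2025·2268/230945·9/646 = 4133430/14919047
take √, sign -1: I = -0.14848406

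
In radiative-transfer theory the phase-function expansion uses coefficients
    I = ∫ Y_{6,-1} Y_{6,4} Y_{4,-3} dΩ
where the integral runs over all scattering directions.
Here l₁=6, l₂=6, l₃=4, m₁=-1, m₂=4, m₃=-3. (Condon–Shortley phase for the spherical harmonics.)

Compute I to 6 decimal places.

m-sum 0 ✓  L=16 even ✓  0≤4≤12 ✓
Π(2lᵢ+1) = 13×13×9 = 1521
triangle coeff Δ(6,6,4) = 1/15315300
Σ_t [2,6]: t=2:+1/829440 t=3:−1/25920 t=4:+1/9216 t=5:−1/25920 t=6:+1/829440 = 7/207360
(3j)²=28/2431 [(6 6 4; 0 0 0)], sign=+1
Σ_t [6,7]: t=6:+1/207360 t=7:−1/725760 = 1/290304
(3j)²=125/7293 [(6 6 4; -1 4 -3)], sign=-1
⇒ 4πI² = 10500/34969
I = (-1)√(10500/34969/(4π)) = -0.15457815

-0.154578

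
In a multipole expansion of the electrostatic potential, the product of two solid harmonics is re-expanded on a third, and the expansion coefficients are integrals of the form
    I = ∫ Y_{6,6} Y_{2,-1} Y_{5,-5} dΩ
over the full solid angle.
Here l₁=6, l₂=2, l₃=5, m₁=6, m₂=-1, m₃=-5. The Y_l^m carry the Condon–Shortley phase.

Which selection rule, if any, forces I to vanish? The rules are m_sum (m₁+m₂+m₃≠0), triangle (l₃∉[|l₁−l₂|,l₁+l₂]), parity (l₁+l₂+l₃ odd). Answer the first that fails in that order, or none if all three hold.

Σmᵢ = 0  ✓
l₃∈[|l₁−l₂|,l₁+l₂]=[4,8], have l₃=5  ✓
Σlᵢ = 13 ⇒ odd  ✗

parity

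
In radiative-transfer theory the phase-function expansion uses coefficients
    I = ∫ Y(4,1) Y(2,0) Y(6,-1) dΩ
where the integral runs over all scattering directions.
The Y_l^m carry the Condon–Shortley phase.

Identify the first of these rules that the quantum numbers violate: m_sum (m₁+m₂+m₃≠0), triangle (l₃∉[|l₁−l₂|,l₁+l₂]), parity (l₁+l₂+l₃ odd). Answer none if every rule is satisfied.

Σmᵢ = 0  ✓
l₃∈[|l₁−l₂|,l₁+l₂]=[2,6], have l₃=6  ✓
Σlᵢ = 12 ⇒ even  ✓

none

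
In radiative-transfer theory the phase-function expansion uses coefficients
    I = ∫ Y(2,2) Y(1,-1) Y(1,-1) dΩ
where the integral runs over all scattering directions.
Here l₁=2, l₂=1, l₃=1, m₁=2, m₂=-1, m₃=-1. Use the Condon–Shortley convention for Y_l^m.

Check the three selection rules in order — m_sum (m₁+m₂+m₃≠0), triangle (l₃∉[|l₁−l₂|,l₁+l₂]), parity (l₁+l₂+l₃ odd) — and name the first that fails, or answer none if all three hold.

none

Σmᵢ = 0  ✓
l₃∈[|l₁−l₂|,l₁+l₂]=[1,3], have l₃=1  ✓
Σlᵢ = 4 ⇒ even  ✓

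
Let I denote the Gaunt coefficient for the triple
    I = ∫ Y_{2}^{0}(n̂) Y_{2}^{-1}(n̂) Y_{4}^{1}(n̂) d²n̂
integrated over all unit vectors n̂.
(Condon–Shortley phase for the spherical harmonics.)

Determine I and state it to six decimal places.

Checks pass: Σm=0; 8 even; l₃=4∈[0,4].
(2·2+1)(2·2+1)(2·4+1) = 225
Δ: 0! 4! 4! / 9! → 1/630
sum: t=0:+1/16 = 1/16
3j²(2 2 4; 0 0 0) = Δ·Π!·Σ² = 2/35  (sign +1)
sum: t=0:+1/24 = 1/24
3j²(2 2 4; 0 -1 1) = Δ·Π!·Σ² = 1/21  (sign -1)
combine: 4πI² = 225·2/35·1/21 = 30/49
take √, sign -1: I = -0.22072812

-0.220728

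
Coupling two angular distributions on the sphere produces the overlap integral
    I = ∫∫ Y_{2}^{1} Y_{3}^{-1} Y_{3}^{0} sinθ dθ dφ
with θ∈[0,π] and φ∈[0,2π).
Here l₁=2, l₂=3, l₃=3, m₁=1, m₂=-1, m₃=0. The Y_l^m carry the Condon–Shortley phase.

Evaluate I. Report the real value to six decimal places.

-0.059471

Rules hold: Σm=0, L=8 even, 1≤3≤5.
N = 5·7·7 = 245
Δ = 2!·2!·4!/9! = 1/3780
Racah Σ t=0..2: t=0:+1/24 t=1:−1/4 t=2:+1/24 = -1/6
⇒ 3j(2 3 3; 0 0 0)² = 4/105, sgn +1
Racah Σ t=0..1: t=0:+1/8 t=1:−1/12 = 1/24
⇒ 3j(2 3 3; 1 -1 0)² = 1/210, sgn -1
4πI² = N·(3j₀)²·(3jₘ)² = 2/45
I = -1·√(0.0444444/4π) = -0.05947080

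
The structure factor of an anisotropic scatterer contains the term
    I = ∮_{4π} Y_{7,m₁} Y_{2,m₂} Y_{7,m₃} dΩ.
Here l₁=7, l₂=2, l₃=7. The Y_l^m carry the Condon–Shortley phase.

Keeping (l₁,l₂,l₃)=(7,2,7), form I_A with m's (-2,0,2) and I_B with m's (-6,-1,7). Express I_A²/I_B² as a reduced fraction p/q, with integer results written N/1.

Same 7,2,7: normalisation and zero-m 3j drop out of the ratio.
A: Δ: 2! 12! 2! / 17! → 1/185640; sum: t=0:+1/8709120 t=1:−1/967680 t=2:+1/2419200 = -11/21772800; 3j²(7 2 7; -2 0 2) = Δ·Π!·Σ² = 242/23205  (sign +1)
B: Δ: 2! 12! 2! / 17! → 1/185640; sum: t=1:−1/958003200 = -1/958003200; 3j²(7 2 7; -6 -1 7) = Δ·Π!·Σ² = 13/680  (sign -1)
I_A²/I_B² = (242/23205)/(13/680) = 1936/3549

1936/3549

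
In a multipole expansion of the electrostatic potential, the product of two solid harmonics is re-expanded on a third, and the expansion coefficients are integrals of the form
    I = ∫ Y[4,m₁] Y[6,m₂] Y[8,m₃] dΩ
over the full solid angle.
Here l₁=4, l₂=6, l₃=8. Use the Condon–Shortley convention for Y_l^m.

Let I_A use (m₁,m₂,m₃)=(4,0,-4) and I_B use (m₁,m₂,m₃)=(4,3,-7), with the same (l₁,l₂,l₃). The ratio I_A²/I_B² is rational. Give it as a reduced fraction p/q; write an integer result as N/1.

Same 4,6,8: normalisation and zero-m 3j drop out of the ratio.
A: Δ: 2! 6! 10! / 19! → 1/23279256; sum: t=0:+1/24883200 = 1/24883200; 3j²(4 6 8; 4 0 -4) = Δ·Π!·Σ² = 70/4199  (sign +1)
B: Δ: 2! 6! 10! / 19! → 1/23279256; sum: t=0:+1/522547200 = 1/522547200; 3j²(4 6 8; 4 3 -7) = Δ·Π!·Σ² = 35/1938  (sign -1)
I_A²/I_B² = (70/4199)/(35/1938) = 12/13

12/13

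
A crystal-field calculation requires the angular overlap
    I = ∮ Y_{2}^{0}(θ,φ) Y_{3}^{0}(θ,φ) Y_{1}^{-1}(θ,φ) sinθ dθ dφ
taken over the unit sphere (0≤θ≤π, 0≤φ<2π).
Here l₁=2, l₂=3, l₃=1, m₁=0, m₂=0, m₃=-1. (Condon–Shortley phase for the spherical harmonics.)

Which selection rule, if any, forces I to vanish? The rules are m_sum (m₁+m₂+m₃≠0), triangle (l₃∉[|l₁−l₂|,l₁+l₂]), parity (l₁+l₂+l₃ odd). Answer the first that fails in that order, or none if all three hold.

m₁+m₂+m₃ = 0 + 0 − 1 = -1  ✗
triangle: |2−3|=1 ≤ l₃=1 ≤ 2+3=5
parity: l₁+l₂+l₃ = 6 is even

m_sum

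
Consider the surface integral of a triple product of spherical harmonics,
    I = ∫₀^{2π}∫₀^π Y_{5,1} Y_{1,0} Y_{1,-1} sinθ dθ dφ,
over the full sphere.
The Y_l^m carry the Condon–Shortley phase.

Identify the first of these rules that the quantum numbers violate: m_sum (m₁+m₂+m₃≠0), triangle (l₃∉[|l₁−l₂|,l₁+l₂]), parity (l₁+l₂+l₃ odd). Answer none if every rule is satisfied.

triangle

m₁+m₂+m₃ = 1 + 0 − 1 = 0  ✓
triangle: |5−1|=4 ≤ l₃=1 ≤ 5+1=6  ✗
parity: l₁+l₂+l₃ = 7 is odd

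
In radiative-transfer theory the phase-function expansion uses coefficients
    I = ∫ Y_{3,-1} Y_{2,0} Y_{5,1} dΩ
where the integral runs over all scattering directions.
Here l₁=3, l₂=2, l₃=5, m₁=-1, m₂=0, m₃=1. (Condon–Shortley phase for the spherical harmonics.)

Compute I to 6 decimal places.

-0.227318

Rules hold: Σm=0, L=10 even, 1≤5≤5.
N = 7·5·11 = 385
Δ = 0!·6!·4!/11! = 1/2310
Racah Σ t=0..0: t=0:+1/144 = 1/144
⇒ 3j(3 2 5; 0 0 0)² = 10/231, sgn -1
Racah Σ t=0..0: t=0:+1/192 = 1/192
⇒ 3j(3 2 5; -1 0 1)² = 3/77, sgn +1
4πI² = N·(3j₀)²·(3jₘ)² = 50/77
I = -1·√(0.649351/4π) = -0.22731846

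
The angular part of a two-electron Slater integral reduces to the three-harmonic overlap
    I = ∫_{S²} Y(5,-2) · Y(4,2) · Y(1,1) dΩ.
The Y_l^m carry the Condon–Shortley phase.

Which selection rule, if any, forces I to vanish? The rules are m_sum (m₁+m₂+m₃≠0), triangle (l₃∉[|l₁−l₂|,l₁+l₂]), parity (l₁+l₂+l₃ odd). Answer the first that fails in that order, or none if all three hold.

m_sum

azimuthal sum: -2 + 2 + 1 = 1  ✗
1 ≤ 1 ≤ 9 (triangle on l)
L = 5 + 4 + 1 = 10 (even)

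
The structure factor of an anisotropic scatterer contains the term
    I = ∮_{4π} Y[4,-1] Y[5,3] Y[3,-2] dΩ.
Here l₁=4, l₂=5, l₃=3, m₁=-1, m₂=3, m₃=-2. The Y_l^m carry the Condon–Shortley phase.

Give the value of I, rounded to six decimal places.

-0.035836

Rules hold: Σm=0, L=12 even, 1≤3≤9.
N = 9·11·7 = 693
Δ = 6!·2!·4!/13! = 1/180180
Racah Σ t=2..4: t=2:+1/576 t=3:−1/144 t=4:+1/576 = -1/288
⇒ 3j(4 5 3; 0 0 0)² = 20/1001, sgn +1
Racah Σ t=4..5: t=4:+1/1152 t=5:−1/1440 = 1/5760
⇒ 3j(4 5 3; -1 3 -2)² = 1/858, sgn -1
4πI² = N·(3j₀)²·(3jₘ)² = 30/1859
I = -1·√(0.0161377/4π) = -0.03583571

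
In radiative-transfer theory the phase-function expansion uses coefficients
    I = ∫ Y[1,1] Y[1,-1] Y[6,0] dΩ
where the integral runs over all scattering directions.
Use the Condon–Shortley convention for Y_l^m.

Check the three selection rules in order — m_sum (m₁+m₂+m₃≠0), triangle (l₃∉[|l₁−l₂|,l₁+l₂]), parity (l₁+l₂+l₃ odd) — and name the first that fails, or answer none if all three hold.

Σmᵢ = 0  ✓
l₃∈[|l₁−l₂|,l₁+l₂]=[0,2], have l₃=6  ✗
Σlᵢ = 8 ⇒ even

triangle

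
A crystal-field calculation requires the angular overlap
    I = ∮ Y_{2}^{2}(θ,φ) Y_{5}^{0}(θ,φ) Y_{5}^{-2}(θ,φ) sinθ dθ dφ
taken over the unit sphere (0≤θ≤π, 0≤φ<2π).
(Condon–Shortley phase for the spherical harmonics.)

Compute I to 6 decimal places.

-0.191372

Checks pass: Σm=0; 12 even; l₃=5∈[3,7].
(2·2+1)(2·5+1)(2·5+1) = 605
Δ: 2! 2! 8! / 13! → 1/38610
sum: t=0:+1/2880 t=1:−1/576 t=2:+1/2880 = -1/960
3j²(2 5 5; 0 0 0) = Δ·Π!·Σ² = 10/429  (sign +1)
sum: t=0:+1/2880 = 1/2880
3j²(2 5 5; 2 0 -2) = Δ·Π!·Σ² = 14/429  (sign -1)
combine: 4πI² = 605·10/429·14/429 = 700/1521
take √, sign -1: I = -0.19137248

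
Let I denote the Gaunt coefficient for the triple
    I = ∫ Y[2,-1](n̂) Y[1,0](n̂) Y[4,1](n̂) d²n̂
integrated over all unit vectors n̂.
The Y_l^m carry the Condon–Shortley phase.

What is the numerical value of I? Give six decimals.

0.000000

l₃=4 ∉ [1,3] — triangle fails ⇒ I = 0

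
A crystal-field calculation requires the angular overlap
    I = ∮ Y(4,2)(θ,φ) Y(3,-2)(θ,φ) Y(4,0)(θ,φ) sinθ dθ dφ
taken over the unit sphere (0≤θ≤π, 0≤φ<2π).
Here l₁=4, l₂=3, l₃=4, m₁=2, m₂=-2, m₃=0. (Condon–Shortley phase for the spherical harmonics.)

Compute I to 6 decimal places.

0.000000

L=11 odd ⇒ parity kills the (l;000) factor ⇒ I = 0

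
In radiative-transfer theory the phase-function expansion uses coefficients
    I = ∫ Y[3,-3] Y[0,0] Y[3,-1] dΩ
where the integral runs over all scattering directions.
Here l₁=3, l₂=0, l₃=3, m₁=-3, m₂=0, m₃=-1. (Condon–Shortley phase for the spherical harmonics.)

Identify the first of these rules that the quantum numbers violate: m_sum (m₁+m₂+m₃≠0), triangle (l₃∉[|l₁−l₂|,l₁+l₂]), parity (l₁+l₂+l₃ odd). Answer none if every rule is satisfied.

azimuthal sum: -3 + 0 − 1 = -4  ✗
3 ≤ 3 ≤ 3 (triangle on l)
L = 3 + 0 + 3 = 6 (even)

m_sum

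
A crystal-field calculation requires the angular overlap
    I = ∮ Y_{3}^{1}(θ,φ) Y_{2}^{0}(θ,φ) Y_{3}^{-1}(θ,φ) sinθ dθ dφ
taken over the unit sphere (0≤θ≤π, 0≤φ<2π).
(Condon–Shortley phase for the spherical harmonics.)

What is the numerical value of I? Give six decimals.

-0.126157

Rules hold: Σm=0, L=8 even, 1≤3≤5.
N = 7·5·7 = 245
Δ = 2!·4!·2!/9! = 1/3780
Racah Σ t=0..2: t=0:+1/24 t=1:−1/4 t=2:+1/24 = -1/6
⇒ 3j(3 2 3; 0 0 0)² = 4/105, sgn +1
Racah Σ t=0..2: t=0:+1/16 t=1:−1/6 t=2:+1/96 = -3/32
⇒ 3j(3 2 3; 1 0 -1)² = 3/140, sgn -1
4πI² = N·(3j₀)²·(3jₘ)² = 1/5
I = -1·√(0.2/4π) = -0.12615663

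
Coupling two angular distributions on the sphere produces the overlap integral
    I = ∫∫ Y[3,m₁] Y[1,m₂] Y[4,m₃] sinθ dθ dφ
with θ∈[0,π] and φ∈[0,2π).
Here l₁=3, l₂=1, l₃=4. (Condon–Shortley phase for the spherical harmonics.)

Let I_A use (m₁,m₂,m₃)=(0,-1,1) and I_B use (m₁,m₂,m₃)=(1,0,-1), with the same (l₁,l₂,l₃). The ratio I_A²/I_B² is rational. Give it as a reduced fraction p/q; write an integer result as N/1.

2/3

l's match ⇒ only the (l;m) 3-j factors differ between A and B.
A: triangle coeff Δ(3,1,4) = 1/252; Σ_t [0,0]: t=0:+1/72 = 1/72; (3j)²=5/126 [(3 1 4; 0 -1 1)], sign=-1
B: triangle coeff Δ(3,1,4) = 1/252; Σ_t [0,0]: t=0:+1/48 = 1/48; (3j)²=5/84 [(3 1 4; 1 0 -1)], sign=-1
I_A²/I_B² = (5/126)/(5/84) = 2/3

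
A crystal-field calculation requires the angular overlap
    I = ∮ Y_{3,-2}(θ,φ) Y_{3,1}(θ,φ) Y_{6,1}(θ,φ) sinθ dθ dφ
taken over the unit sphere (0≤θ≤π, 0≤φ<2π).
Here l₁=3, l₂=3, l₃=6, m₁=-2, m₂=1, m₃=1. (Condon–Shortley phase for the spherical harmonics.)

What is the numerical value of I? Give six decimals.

Rules hold: Σm=0, L=12 even, 0≤6≤6.
N = 7·7·13 = 637
Δ = 0!·6!·6!/13! = 1/12012
Racah Σ t=0..0: t=0:+1/1296 = 1/1296
⇒ 3j(3 3 6; 0 0 0)² = 100/3003, sgn +1
Racah Σ t=0..0: t=0:+1/5760 = 1/5760
⇒ 3j(3 3 6; -2 1 1)² = 5/572, sgn -1
4πI² = N·(3j₀)²·(3jₘ)² = 875/4719
I = -1·√(0.185421/4π) = -0.12147142

-0.121471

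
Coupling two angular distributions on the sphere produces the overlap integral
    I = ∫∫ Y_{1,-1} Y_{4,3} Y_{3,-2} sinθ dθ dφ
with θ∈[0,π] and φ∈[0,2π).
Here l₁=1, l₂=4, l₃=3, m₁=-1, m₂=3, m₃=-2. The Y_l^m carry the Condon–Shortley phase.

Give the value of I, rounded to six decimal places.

-0.282095

m-sum 0 ✓  L=8 even ✓  3≤3≤5 ✓
Π(2lᵢ+1) = 3×9×7 = 189
triangle coeff Δ(1,4,3) = 1/252
Σ_t [1,1]: t=1:−1/36 = -1/36
(3j)²=4/63 [(1 4 3; 0 0 0)], sign=+1
Σ_t [2,2]: t=2:+1/240 = 1/240
(3j)²=1/12 [(1 4 3; -1 3 -2)], sign=-1
⇒ 4πI² = 1/1
I = (-1)√(1/1/(4π)) = -0.28209479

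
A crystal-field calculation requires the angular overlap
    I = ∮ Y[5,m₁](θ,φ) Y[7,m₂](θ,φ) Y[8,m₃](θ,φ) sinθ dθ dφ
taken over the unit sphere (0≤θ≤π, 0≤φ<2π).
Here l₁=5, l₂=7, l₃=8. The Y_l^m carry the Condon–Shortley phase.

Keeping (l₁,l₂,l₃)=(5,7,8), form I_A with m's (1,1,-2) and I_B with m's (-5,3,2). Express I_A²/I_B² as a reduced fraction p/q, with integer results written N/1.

38809/63000

Shared (l₁,l₂,l₃)=(5,7,8): N and (l;000)² cancel in I_A²/I_B².
A: Δ = 4!·6!·10!/21! = 1/814773960; Racah Σ t=0..4: t=0:+1/92897280 t=1:−1/6531840 t=2:+1/3317760 t=3:−1/10368000 t=4:+1/298598400 = 197/2985984000; ⇒ 3j(5 7 8; 1 1 -2)² = 38809/5542680, sgn +1
B: Δ = 4!·6!·10!/21! = 1/814773960; Racah Σ t=4..4: t=4:+1/298598400 = 1/298598400; ⇒ 3j(5 7 8; -5 3 2)² = 525/46189, sgn +1
I_A²/I_B² = (38809/5542680)/(525/46189) = 38809/63000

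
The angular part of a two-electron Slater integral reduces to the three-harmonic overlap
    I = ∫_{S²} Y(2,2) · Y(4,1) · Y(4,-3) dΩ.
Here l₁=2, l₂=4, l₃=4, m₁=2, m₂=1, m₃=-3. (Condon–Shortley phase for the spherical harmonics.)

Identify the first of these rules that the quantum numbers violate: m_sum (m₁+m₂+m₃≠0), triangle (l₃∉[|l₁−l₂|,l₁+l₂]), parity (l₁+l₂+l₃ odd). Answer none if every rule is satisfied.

none

Σmᵢ = 0  ✓
l₃∈[|l₁−l₂|,l₁+l₂]=[2,6], have l₃=4  ✓
Σlᵢ = 10 ⇒ even  ✓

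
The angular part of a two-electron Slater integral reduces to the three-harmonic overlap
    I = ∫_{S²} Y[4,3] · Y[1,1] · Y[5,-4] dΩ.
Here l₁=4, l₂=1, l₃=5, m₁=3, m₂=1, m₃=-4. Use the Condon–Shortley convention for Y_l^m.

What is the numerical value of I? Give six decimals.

m-sum 0 ✓  L=10 even ✓  3≤5≤5 ✓
Π(2lᵢ+1) = 9×3×11 = 297
triangle coeff Δ(4,1,5) = 1/495
Σ_t [0,0]: t=0:+1/576 = 1/576
(3j)²=5/99 [(4 1 5; 0 0 0)], sign=-1
Σ_t [0,0]: t=0:+1/10080 = 1/10080
(3j)²=4/55 [(4 1 5; 3 1 -4)], sign=-1
⇒ 4πI² = 12/11
I = (+1)√(12/11/(4π)) = 0.29463840

0.294638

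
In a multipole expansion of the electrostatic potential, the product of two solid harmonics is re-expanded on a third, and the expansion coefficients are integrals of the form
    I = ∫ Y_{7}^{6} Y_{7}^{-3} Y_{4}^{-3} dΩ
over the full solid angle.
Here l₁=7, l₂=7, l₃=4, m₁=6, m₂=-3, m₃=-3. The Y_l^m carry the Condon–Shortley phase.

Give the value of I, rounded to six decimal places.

m-sum 0 ✓  L=18 even ✓  0≤4≤14 ✓
Π(2lᵢ+1) = 15×15×9 = 2025
triangle coeff Δ(7,7,4) = 1/58198140
Σ_t [3,7]: t=3:−1/17418240 t=4:+1/622080 t=5:−1/230400 t=6:+1/622080 t=7:−1/17418240 = -1/806400
(3j)²=2268/230945 [(7 7 4; 0 0 0)], sign=-1
Σ_t [0,1]: t=0:+1/522547200 t=1:−1/52254720 = -1/58060800
(3j)²=9/646 [(7 7 4; 6 -3 -3)], sign=+1
⇒ 4πI² = 4133430/14919047
I = (-1)√(4133430/14919047/(4π)) = -0.14848406

-0.148484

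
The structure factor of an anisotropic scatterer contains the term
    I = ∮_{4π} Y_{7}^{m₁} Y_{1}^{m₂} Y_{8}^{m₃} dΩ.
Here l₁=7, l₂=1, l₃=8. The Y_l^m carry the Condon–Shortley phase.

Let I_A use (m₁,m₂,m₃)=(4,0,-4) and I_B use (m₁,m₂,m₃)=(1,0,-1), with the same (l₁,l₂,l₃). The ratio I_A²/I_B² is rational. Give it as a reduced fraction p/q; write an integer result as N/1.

16/21

Shared (l₁,l₂,l₃)=(7,1,8): N and (l;000)² cancel in I_A²/I_B².
A: Δ = 0!·14!·2!/17! = 1/2040; Racah Σ t=0..0: t=0:+1/239500800 = 1/239500800; ⇒ 3j(7 1 8; 4 0 -4)² = 2/85, sgn +1
B: Δ = 0!·14!·2!/17! = 1/2040; Racah Σ t=0..0: t=0:+1/29030400 = 1/29030400; ⇒ 3j(7 1 8; 1 0 -1)² = 21/680, sgn -1
I_A²/I_B² = (2/85)/(21/680) = 16/21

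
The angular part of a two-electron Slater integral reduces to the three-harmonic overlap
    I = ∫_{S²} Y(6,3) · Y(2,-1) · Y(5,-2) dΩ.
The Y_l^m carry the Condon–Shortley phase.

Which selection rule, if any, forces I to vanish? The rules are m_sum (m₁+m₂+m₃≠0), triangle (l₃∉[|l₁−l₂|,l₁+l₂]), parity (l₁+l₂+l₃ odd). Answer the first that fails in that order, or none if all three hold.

azimuthal sum: 3 − 1 − 2 = 0  ✓
4 ≤ 5 ≤ 8 (triangle on l)  ✓
L = 6 + 2 + 5 = 13 (odd)  ✗

parity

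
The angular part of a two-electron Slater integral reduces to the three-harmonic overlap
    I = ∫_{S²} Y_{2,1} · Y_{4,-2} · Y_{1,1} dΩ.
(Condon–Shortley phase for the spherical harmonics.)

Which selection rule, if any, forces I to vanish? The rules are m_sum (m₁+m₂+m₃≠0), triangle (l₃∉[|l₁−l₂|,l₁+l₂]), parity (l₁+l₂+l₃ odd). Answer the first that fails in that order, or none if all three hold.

m₁+m₂+m₃ = 1 − 2 + 1 = 0  ✓
triangle: |2−4|=2 ≤ l₃=1 ≤ 2+4=6  ✗
parity: l₁+l₂+l₃ = 7 is odd

triangle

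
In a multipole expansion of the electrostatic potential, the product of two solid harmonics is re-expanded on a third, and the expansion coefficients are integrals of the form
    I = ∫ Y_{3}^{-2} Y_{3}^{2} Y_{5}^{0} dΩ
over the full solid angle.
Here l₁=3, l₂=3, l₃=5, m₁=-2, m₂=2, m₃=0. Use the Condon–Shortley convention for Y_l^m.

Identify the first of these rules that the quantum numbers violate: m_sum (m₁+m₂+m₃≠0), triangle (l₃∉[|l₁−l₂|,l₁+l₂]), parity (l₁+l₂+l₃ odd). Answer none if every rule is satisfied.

Σmᵢ = 0  ✓
l₃∈[|l₁−l₂|,l₁+l₂]=[0,6], have l₃=5  ✓
Σlᵢ = 11 ⇒ odd  ✗

parity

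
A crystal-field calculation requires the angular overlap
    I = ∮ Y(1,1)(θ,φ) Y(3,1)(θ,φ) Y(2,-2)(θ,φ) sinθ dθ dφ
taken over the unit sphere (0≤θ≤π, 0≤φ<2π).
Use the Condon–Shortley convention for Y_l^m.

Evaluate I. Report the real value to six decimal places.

Rules hold: Σm=0, L=6 even, 2≤2≤4.
N = 3·7·5 = 105
Δ = 2!·0!·4!/7! = 1/105
Racah Σ t=1..1: t=1:−1/4 = -1/4
⇒ 3j(1 3 2; 0 0 0)² = 3/35, sgn -1
Racah Σ t=0..0: t=0:+1/48 = 1/48
⇒ 3j(1 3 2; 1 1 -2)² = 1/105, sgn +1
4πI² = N·(3j₀)²·(3jₘ)² = 3/35
I = -1·√(0.0857143/4π) = -0.08258890

-0.082589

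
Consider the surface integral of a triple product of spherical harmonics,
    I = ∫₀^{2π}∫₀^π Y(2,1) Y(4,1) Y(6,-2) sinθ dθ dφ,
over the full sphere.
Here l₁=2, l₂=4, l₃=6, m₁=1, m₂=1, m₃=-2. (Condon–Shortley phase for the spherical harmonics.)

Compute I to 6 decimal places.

0.238034

Checks pass: Σm=0; 12 even; l₃=6∈[2,6].
(2·2+1)(2·4+1)(2·6+1) = 585
Δ: 0! 4! 8! / 13! → 1/6435
sum: t=0:+1/2304 = 1/2304
3j²(2 4 6; 0 0 0) = Δ·Π!·Σ² = 5/143  (sign +1)
sum: t=0:+1/4320 = 1/4320
3j²(2 4 6; 1 1 -2) = Δ·Π!·Σ² = 224/6435  (sign +1)
combine: 4πI² = 585·5/143·224/6435 = 1120/1573
take √, sign +1: I = 0.23803440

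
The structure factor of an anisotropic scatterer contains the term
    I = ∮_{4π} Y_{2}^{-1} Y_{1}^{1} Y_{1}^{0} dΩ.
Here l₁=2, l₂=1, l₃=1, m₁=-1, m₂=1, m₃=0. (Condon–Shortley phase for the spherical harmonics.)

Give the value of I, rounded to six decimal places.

-0.218510

Rules hold: Σm=0, L=4 even, 1≤1≤3.
N = 5·3·3 = 45
Δ = 2!·2!·0!/5! = 1/30
Racah Σ t=1..1: t=1:−1/1 = -1/1
⇒ 3j(2 1 1; 0 0 0)² = 2/15, sgn +1
Racah Σ t=2..2: t=2:+1/2 = 1/2
⇒ 3j(2 1 1; -1 1 0)² = 1/10, sgn -1
4πI² = N·(3j₀)²·(3jₘ)² = 3/5
I = -1·√(0.6/4π) = -0.21850969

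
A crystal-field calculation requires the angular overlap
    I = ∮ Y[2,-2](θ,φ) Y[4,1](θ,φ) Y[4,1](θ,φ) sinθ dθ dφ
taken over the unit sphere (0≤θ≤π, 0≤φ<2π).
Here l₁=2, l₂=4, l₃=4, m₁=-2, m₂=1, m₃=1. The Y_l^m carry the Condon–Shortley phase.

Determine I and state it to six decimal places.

m-sum 0 ✓  L=10 even ✓  2≤4≤6 ✓
Π(2lᵢ+1) = 5×9×9 = 405
triangle coeff Δ(2,4,4) = 1/13860
Σ_t [0,2]: t=0:+1/192 t=1:−1/36 t=2:+1/192 = -5/288
(3j)²=20/693 [(2 4 4; 0 0 0)], sign=-1
Σ_t [2,2]: t=2:+1/144 = 1/144
(3j)²=10/231 [(2 4 4; -2 1 1)], sign=-1
⇒ 4πI² = 3000/5929
I = (+1)√(3000/5929/(4π)) = 0.20066192

0.200662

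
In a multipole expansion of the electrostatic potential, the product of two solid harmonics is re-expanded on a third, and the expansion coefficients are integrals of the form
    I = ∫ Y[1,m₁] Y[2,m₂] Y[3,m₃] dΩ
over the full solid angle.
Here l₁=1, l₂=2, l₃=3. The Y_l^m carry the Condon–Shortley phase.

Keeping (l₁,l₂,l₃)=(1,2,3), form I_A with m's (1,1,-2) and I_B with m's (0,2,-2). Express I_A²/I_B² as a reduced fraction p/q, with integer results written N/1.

Same 1,2,3: normalisation and zero-m 3j drop out of the ratio.
A: Δ: 0! 2! 4! / 7! → 1/105; sum: t=0:+1/12 = 1/12; 3j²(1 2 3; 1 1 -2) = Δ·Π!·Σ² = 2/21  (sign -1)
B: Δ: 0! 2! 4! / 7! → 1/105; sum: t=0:+1/24 = 1/24; 3j²(1 2 3; 0 2 -2) = Δ·Π!·Σ² = 1/21  (sign -1)
I_A²/I_B² = (2/21)/(1/21) = 2/1

2/1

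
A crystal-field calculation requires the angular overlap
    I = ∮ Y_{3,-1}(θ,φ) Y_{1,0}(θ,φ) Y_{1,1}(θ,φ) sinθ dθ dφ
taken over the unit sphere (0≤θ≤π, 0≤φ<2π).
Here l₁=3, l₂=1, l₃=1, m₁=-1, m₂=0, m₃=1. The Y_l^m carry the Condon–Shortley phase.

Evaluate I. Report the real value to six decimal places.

|3−1|≤1≤3+1 violated ⇒ I = 0

0.000000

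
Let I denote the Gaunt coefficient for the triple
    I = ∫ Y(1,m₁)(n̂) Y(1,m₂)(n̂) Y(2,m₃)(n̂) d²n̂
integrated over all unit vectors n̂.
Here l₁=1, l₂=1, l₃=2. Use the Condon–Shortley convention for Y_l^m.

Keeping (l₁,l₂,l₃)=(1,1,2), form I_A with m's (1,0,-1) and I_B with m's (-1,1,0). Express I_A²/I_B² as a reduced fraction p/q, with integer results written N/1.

3/1

Shared (l₁,l₂,l₃)=(1,1,2): N and (l;000)² cancel in I_A²/I_B².
A: Δ = 0!·2!·2!/5! = 1/30; Racah Σ t=0..0: t=0:+1/2 = 1/2; ⇒ 3j(1 1 2; 1 0 -1)² = 1/10, sgn -1
B: Δ = 0!·2!·2!/5! = 1/30; Racah Σ t=0..0: t=0:+1/4 = 1/4; ⇒ 3j(1 1 2; -1 1 0)² = 1/30, sgn +1
I_A²/I_B² = (1/10)/(1/30) = 3/1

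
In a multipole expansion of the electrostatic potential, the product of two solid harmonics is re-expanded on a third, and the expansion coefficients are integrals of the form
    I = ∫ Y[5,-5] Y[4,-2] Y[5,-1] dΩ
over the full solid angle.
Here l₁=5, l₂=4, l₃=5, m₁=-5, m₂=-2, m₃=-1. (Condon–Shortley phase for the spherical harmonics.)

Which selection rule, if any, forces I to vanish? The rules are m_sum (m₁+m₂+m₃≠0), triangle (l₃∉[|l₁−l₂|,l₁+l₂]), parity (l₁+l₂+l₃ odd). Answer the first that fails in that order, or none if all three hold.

m_sum

m₁+m₂+m₃ = -5 − 2 − 1 = -8  ✗
triangle: |5−4|=1 ≤ l₃=5 ≤ 5+4=9
parity: l₁+l₂+l₃ = 14 is even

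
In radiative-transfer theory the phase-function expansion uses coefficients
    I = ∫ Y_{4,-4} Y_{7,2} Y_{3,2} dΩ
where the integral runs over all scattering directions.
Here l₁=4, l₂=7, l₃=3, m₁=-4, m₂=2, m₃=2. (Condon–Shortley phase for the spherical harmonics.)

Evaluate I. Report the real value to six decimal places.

0.020214

Checks pass: Σm=0; 14 even; l₃=3∈[3,11].
(2·4+1)(2·7+1)(2·3+1) = 945
Δ: 8! 0! 6! / 15! → 1/45045
sum: t=4:+1/20736 = 1/20736
3j²(4 7 3; 0 0 0) = Δ·Π!·Σ² = 35/1287  (sign -1)
sum: t=8:+1/4838400 = 1/4838400
3j²(4 7 3; -4 2 2) = Δ·Π!·Σ² = 1/5005  (sign -1)
combine: 4πI² = 945·35/1287·1/5005 = 105/20449
take √, sign +1: I = 0.02021407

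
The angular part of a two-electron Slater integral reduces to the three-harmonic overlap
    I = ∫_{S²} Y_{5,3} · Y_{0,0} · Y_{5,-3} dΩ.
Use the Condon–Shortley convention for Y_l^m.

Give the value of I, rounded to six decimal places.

Checks pass: Σm=0; 10 even; l₃=5∈[5,5].
(2·5+1)(2·0+1)(2·5+1) = 121
Δ: 0! 10! 0! / 11! → 1/11
sum: t=0:+1/14400 = 1/14400
3j²(5 0 5; 0 0 0) = Δ·Π!·Σ² = 1/11  (sign -1)
sum: t=0:+1/80640 = 1/80640
3j²(5 0 5; 3 0 -3) = Δ·Π!·Σ² = 1/11  (sign +1)
combine: 4πI² = 121·1/11·1/11 = 1/1
take √, sign -1: I = -0.28209479

-0.282095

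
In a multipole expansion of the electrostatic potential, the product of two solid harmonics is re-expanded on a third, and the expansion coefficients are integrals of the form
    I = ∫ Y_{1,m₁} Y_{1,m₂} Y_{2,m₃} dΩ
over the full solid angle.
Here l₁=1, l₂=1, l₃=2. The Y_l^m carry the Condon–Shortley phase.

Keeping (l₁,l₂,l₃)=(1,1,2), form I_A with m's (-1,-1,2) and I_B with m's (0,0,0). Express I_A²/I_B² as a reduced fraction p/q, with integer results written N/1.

l's match ⇒ only the (l;m) 3-j factors differ between A and B.
A: triangle coeff Δ(1,1,2) = 1/30; Σ_t [0,0]: t=0:+1/4 = 1/4; (3j)²=1/5 [(1 1 2; -1 -1 2)], sign=+1
B: triangle coeff Δ(1,1,2) = 1/30; Σ_t [0,0]: t=0:+1/1 = 1/1; (3j)²=2/15 [(1 1 2; 0 0 0)], sign=+1
I_A²/I_B² = (1/5)/(2/15) = 3/2

3/2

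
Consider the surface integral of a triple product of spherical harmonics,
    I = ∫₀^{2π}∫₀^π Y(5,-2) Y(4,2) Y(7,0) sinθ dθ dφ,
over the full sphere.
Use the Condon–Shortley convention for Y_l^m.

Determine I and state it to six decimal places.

Checks pass: Σm=0; 16 even; l₃=7∈[1,9].
(2·5+1)(2·4+1)(2·7+1) = 1485
Δ: 2! 8! 6! / 17! → 1/6126120
sum: t=0:+1/69120 t=1:−1/20736 t=2:+1/69120 = -1/51840
3j²(5 4 7; 0 0 0) = Δ·Π!·Σ² = 280/21879  (sign +1)
sum: t=0:+1/7257600 t=1:−1/172800 t=2:+1/69120 = 1/113400
3j²(5 4 7; -2 2 0) = Δ·Π!·Σ² = 512/36465  (sign -1)
combine: 4πI² = 1485·280/21879·512/36465 = 143360/537251
take √, sign -1: I = -0.14572043

-0.145720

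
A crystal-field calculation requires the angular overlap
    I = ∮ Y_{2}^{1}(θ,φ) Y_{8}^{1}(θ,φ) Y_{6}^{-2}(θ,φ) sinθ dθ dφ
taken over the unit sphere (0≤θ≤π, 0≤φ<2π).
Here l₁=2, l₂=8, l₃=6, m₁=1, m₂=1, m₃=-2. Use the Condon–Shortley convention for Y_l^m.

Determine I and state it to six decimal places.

Rules hold: Σm=0, L=16 even, 6≤6≤10.
N = 5·17·13 = 1105
Δ = 4!·0!·12!/17! = 1/30940
Racah Σ t=2..2: t=2:+1/2073600 = 1/2073600
⇒ 3j(2 8 6; 0 0 0)² = 28/1105, sgn +1
Racah Σ t=1..1: t=1:−1/5806080 = -1/5806080
⇒ 3j(2 8 6; 1 1 -2)² = 9/884, sgn -1
4πI² = N·(3j₀)²·(3jₘ)² = 63/221
I = -1·√(0.285068/4π) = -0.15061534

-0.150615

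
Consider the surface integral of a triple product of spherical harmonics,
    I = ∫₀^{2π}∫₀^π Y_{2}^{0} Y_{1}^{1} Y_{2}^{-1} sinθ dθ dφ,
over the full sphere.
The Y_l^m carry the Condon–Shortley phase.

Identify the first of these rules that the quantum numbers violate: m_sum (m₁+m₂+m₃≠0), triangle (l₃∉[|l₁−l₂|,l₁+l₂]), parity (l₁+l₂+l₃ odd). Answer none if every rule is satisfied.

azimuthal sum: 0 + 1 − 1 = 0  ✓
1 ≤ 2 ≤ 3 (triangle on l)  ✓
L = 2 + 1 + 2 = 5 (odd)  ✗

parity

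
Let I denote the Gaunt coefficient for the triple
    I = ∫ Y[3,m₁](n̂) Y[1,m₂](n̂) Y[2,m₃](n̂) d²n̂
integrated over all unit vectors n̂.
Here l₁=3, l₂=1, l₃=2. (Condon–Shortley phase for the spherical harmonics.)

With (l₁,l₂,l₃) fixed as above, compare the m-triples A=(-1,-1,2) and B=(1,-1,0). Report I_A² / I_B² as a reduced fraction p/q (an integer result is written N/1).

Same 3,1,2: normalisation and zero-m 3j drop out of the ratio.
A: Δ: 2! 4! 0! / 7! → 1/105; sum: t=0:+1/48 = 1/48; 3j²(3 1 2; -1 -1 2) = Δ·Π!·Σ² = 1/105  (sign +1)
B: Δ: 2! 4! 0! / 7! → 1/105; sum: t=0:+1/8 = 1/8; 3j²(3 1 2; 1 -1 0) = Δ·Π!·Σ² = 2/35  (sign +1)
I_A²/I_B² = (1/105)/(2/35) = 1/6

1/6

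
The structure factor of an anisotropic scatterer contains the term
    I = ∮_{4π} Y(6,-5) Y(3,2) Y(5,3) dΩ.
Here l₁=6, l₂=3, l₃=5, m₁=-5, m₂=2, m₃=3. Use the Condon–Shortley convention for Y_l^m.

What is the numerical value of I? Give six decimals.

Checks pass: Σm=0; 14 even; l₃=5∈[3,9].
(2·6+1)(2·3+1)(2·5+1) = 1001
Δ: 4! 8! 2! / 15! → 1/675675
sum: t=1:−1/8640 t=2:+1/2304 t=3:−1/8640 = 7/34560
3j²(6 3 5; 0 0 0) = Δ·Π!·Σ² = 7/429  (sign -1)
sum: t=3:−1/483840 t=4:+1/120960 = 1/161280
3j²(6 3 5; -5 2 3) = Δ·Π!·Σ² = 2/91  (sign +1)
combine: 4πI² = 1001·7/429·2/91 = 14/39
take √, sign -1: I = -0.16901560

-0.169016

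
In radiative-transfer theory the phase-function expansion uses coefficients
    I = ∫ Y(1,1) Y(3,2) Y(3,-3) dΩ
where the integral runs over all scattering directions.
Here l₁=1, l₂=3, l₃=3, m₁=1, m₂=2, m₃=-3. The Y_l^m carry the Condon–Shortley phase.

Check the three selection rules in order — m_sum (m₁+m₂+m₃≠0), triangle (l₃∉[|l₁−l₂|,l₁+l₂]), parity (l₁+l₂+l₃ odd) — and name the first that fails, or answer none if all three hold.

azimuthal sum: 1 + 2 − 3 = 0  ✓
2 ≤ 3 ≤ 4 (triangle on l)  ✓
L = 1 + 3 + 3 = 7 (odd)  ✗

parity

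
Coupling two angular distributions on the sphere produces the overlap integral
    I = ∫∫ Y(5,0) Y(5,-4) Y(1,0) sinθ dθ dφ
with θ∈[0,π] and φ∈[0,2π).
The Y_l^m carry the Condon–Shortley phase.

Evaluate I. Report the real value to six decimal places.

m-sum = 0 − 4 + 0 = -4 ≠ 0 ⇒ I = 0

0.000000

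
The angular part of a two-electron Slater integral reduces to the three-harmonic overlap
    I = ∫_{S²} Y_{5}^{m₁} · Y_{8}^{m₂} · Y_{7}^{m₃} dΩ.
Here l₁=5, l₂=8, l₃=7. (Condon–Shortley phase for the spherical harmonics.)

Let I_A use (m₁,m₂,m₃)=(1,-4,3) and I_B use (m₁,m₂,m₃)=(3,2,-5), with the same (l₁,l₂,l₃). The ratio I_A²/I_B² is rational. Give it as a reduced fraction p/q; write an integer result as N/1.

1445/9261

Shared (l₁,l₂,l₃)=(5,8,7): N and (l;000)² cancel in I_A²/I_B².
A: Δ = 6!·4!·10!/21! = 1/814773960; Racah Σ t=0..4: t=0:+1/298598400 t=1:−1/21772800 t=2:+1/15482880 t=3:−1/78382080 t=4:+1/4180377600 = 17/1791590400; ⇒ 3j(5 8 7; 1 -4 3)² = 17/8892, sgn +1
B: Δ = 6!·4!·10!/21! = 1/814773960; Racah Σ t=0..2: t=0:+1/10450944000 t=1:−1/261273600 t=2:+1/92897280 = 7/995328000; ⇒ 3j(5 8 7; 3 2 -5)² = 1029/83980, sgn +1
I_A²/I_B² = (17/8892)/(1029/83980) = 1445/9261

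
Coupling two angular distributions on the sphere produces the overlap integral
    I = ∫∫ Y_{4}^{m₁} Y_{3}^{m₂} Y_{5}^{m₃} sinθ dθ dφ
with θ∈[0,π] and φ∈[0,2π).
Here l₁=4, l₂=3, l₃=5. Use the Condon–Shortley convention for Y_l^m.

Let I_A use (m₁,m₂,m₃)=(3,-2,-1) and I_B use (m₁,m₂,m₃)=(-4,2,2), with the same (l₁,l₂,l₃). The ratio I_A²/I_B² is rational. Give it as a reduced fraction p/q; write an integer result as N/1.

l's match ⇒ only the (l;m) 3-j factors differ between A and B.
A: triangle coeff Δ(4,3,5) = 1/180180; Σ_t [0,1]: t=0:+1/1440 t=1:−1/17280 = 11/17280; (3j)²=11/468 [(4 3 5; 3 -2 -1)], sign=+1
B: triangle coeff Δ(4,3,5) = 1/180180; Σ_t [2,2]: t=2:+1/8640 = 1/8640; (3j)²=14/1287 [(4 3 5; -4 2 2)], sign=-1
I_A²/I_B² = (11/468)/(14/1287) = 121/56

121/56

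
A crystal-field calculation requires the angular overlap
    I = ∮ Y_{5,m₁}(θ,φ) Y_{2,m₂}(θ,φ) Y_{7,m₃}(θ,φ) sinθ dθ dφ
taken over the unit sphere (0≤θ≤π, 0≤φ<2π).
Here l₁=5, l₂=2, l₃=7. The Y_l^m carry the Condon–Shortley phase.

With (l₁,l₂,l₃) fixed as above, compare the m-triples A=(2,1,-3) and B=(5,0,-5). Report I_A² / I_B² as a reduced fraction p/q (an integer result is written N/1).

80/11

Shared (l₁,l₂,l₃)=(5,2,7): N and (l;000)² cancel in I_A²/I_B².
A: Δ = 0!·10!·4!/15! = 1/15015; Racah Σ t=0..0: t=0:+1/181440 = 1/181440; ⇒ 3j(5 2 7; 2 1 -3)² = 32/1001, sgn +1
B: Δ = 0!·10!·4!/15! = 1/15015; Racah Σ t=0..0: t=0:+1/14515200 = 1/14515200; ⇒ 3j(5 2 7; 5 0 -5)² = 2/455, sgn +1
I_A²/I_B² = (32/1001)/(2/455) = 80/11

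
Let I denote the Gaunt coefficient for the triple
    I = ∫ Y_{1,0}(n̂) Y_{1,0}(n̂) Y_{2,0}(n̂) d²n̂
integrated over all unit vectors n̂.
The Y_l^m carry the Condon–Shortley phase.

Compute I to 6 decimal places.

Rules hold: Σm=0, L=4 even, 0≤2≤2.
N = 3·3·5 = 45
Δ = 0!·2!·2!/5! = 1/30
Racah Σ t=0..0: t=0:+1/1 = 1/1
⇒ 3j(1 1 2; 0 0 0)² = 2/15, sgn +1
(m-triple is (0,0,0) — same symbol as above.)
4πI² = N·(3j₀)²·(3jₘ)² = 4/5
I = +1·√(0.8/4π) = 0.25231325

0.252313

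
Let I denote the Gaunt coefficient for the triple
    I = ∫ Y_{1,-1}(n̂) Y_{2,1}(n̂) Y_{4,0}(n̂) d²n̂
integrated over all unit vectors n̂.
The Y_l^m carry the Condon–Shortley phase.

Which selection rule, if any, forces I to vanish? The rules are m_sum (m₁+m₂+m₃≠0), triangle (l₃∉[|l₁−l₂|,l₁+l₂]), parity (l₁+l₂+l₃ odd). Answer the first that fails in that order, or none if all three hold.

Σmᵢ = 0  ✓
l₃∈[|l₁−l₂|,l₁+l₂]=[1,3], have l₃=4  ✗
Σlᵢ = 7 ⇒ odd

triangle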